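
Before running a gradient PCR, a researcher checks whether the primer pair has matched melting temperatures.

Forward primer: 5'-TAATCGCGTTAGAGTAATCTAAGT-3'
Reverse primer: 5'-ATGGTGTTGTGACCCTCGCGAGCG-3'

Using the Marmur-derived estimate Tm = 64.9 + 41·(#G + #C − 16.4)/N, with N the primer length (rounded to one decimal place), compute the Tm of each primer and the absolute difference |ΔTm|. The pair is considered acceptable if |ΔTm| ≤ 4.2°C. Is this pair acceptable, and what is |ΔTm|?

Forward: G+C = 8, N = 24 → Tm = 64.9 + 41·(8 − 16.4)/24 = 50.6°C.
Reverse: G+C = 15, N = 24 → Tm = 64.9 + 41·(15 − 16.4)/24 = 62.5°C.
|ΔTm| = |50.6 − 62.5| = 11.9°C, > 4.2°C.

|ΔTm| = 11.9°C; the pair is not acceptable.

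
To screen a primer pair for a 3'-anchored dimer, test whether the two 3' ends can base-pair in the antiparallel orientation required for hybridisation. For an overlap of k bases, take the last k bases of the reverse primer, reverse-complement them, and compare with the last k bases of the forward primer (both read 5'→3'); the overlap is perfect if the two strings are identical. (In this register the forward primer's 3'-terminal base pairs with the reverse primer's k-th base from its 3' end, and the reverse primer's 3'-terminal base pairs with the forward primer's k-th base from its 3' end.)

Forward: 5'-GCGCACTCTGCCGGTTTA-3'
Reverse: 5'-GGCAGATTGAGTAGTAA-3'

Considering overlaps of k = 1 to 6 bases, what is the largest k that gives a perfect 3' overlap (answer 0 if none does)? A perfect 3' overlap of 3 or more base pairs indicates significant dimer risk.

Last 6 bases (5'→3') — forward …GGTTTA, reverse …TAGTAA.
Reverse complement of the reverse primer's last 6 bases: TTACTA; its first k bases are the reverse complement of the reverse primer's last k bases, so a perfect k-base overlap needs the forward primer's last k bases to equal them.
Comparing (forward last k vs required): k=1: A vs T ✗; k=2: TA vs TT ✗; k=3: TTA vs TTA ✓; k=4: TTTA vs TTAC ✗; k=5: GTTTA vs TTACT ✗; k=6: GGTTTA vs TTACTA ✗.
Only k = 3 is perfect, so the longest perfect 3' overlap is 3.

Longest perfect overlap: 3 complementary base pairs; significant dimer risk (threshold 3).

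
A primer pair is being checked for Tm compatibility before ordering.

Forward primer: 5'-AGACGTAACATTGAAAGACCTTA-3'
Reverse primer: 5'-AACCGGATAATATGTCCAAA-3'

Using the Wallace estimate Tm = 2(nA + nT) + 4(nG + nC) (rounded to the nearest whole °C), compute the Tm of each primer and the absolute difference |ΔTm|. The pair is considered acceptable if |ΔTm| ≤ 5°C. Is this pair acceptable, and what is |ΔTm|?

|ΔTm| = 8°C; the pair is not acceptable.

Forward: A=10 T=5 G=4 C=4 → Tm = 2·15 + 4·8 = 62°C.
Reverse: A=9 T=4 G=3 C=4 → Tm = 2·13 + 4·7 = 54°C.
|ΔTm| = |62 − 54| = 8°C, > 5°C.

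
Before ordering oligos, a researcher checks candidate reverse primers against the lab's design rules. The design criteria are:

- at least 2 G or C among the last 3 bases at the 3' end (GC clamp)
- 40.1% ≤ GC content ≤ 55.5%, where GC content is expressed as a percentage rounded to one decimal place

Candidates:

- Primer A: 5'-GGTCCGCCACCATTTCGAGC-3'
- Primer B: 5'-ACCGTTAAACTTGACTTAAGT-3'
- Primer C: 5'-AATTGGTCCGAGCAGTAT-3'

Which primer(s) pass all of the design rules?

Primer A (20 nt, A=3 T=4 G=5 C=8): 3' end AGC has 2 G/C ✓; GC 13/20 = 65.0%, outside 40.1–55.5% ✗ — fails.
Primer B (21 nt, A=7 T=7 G=3 C=4): 3' end AGT has 1 G/C, need ≥2 ✗; GC 7/21 = 33.3%, outside 40.1–55.5% ✗ — fails.
Primer C (18 nt, A=5 T=5 G=5 C=3): 3' end TAT has 0 G/C, need ≥2 ✗; GC 8/18 = 44.4% ✓ — fails.

None of the candidates satisfy all criteria.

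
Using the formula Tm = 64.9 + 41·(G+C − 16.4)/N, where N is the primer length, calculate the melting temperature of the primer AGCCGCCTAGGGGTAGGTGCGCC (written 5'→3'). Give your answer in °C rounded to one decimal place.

66.0°C

Base counts: A=3, T=3, G=10, C=7; G+C = 17, N = 23.
Tm = 64.9 + 41·(17 − 16.4)/23 = 64.9 + 24.60/23 = 66.0°C.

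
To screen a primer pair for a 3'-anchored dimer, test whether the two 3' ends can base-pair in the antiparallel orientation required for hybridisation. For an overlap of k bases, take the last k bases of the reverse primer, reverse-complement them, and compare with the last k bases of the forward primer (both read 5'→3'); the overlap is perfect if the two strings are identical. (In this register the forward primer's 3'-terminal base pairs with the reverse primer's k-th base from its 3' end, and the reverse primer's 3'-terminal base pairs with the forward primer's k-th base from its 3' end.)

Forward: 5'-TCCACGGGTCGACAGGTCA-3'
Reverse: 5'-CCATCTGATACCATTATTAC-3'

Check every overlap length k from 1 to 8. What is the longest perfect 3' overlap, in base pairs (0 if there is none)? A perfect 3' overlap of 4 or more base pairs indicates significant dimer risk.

Last 8 bases (5'→3') — forward …ACAGGTCA, reverse …ATTATTAC.
Reverse complement of the reverse primer's last 8 bases: GTAATAAT; its first k bases are the reverse complement of the reverse primer's last k bases, so a perfect k-base overlap needs the forward primer's last k bases to equal them.
Comparing (forward last k vs required): k=1: A vs G ✗; k=2: CA vs GT ✗; k=3: TCA vs GTA ✗; k=4: GTCA vs GTAA ✗; k=5: GGTCA vs GTAAT ✗; k=6: AGGTCA vs GTAATA ✗; k=7: CAGGTCA vs GTAATAA ✗; k=8: ACAGGTCA vs GTAATAAT ✗.
No overlap length from 1 to 8 is perfect, so the longest perfect 3' overlap is 0.

Longest perfect overlap: 0 complementary base pairs; below the dimer-risk threshold (threshold 4).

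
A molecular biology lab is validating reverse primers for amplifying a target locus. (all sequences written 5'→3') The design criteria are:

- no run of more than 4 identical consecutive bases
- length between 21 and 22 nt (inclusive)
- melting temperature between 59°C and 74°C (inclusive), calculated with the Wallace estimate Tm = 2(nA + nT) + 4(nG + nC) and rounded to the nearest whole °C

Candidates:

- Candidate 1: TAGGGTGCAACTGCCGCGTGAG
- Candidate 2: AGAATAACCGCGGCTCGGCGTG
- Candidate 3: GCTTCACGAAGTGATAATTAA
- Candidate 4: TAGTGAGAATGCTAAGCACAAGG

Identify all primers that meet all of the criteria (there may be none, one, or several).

Candidate 1 (22 nt, A=4 T=4 G=9 C=5): longest run = 3 ✓; length 22 ✓; Tm = 2·8 + 4·14 = 72°C ✓ — passes.
Candidate 2 (22 nt, A=5 T=3 G=8 C=6): longest run = 2 ✓; length 22 ✓; Tm = 2·8 + 4·14 = 72°C ✓ — passes.
Candidate 3 (21 nt, A=8 T=6 G=4 C=3): longest run = 2 ✓; length 21 ✓; Tm = 2·14 + 4·7 = 56°C, outside 59–74°C ✗ — fails.
Candidate 4 (23 nt, A=9 T=4 G=7 C=3): longest run = 2 ✓; length 23, outside 21–22 ✗; Tm = 2·13 + 4·10 = 66°C ✓ — fails.

Candidate 1 and Candidate 2.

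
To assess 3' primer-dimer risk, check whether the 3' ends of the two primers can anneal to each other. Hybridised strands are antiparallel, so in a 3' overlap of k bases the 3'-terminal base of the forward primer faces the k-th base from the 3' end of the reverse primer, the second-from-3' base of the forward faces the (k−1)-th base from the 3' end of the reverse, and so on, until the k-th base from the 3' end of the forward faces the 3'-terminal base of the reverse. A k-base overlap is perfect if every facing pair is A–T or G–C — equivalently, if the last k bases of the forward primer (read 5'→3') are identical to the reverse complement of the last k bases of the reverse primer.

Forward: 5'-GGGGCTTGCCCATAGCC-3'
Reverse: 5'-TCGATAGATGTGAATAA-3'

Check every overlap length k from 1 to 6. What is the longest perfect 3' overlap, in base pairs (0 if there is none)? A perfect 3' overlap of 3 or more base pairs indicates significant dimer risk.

Longest perfect overlap: 0 complementary base pairs; below the dimer-risk threshold (threshold 3).

Last 6 bases (5'→3') — forward …ATAGCC, reverse …GAATAA.
Reverse complement of the reverse primer's last 6 bases: TTATTC; its first k bases are the reverse complement of the reverse primer's last k bases, so a perfect k-base overlap needs the forward primer's last k bases to equal them.
Comparing (forward last k vs required): k=1: C vs T ✗; k=2: CC vs TT ✗; k=3: GCC vs TTA ✗; k=4: AGCC vs TTAT ✗; k=5: TAGCC vs TTATT ✗; k=6: ATAGCC vs TTATTC ✗.
No overlap length from 1 to 6 is perfect, so the longest perfect 3' overlap is 0.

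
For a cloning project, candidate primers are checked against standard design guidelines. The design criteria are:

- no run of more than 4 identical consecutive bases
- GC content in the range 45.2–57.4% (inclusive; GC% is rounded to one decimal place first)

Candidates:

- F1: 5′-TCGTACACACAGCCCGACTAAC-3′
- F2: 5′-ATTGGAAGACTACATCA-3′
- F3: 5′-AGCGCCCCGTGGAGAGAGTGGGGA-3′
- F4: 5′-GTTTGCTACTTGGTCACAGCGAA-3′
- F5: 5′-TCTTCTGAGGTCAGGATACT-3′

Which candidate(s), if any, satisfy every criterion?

F1 and F4.

F1 (22 nt, A=7 T=3 G=3 C=9): longest run = 3 ✓; GC 12/22 = 54.5% ✓ — passes.
F2 (17 nt, A=7 T=4 G=3 C=3): longest run = 2 ✓; GC 6/17 = 35.3%, outside 45.2–57.4% ✗ — fails.
F3 (24 nt, A=5 T=2 G=12 C=5): longest run = 4 ✓; GC 17/24 = 70.8%, outside 45.2–57.4% ✗ — fails.
F4 (23 nt, A=5 T=7 G=6 C=5): longest run = 3 ✓; GC 11/23 = 47.8% ✓ — passes.
F5 (20 nt, A=4 T=7 G=5 C=4): longest run = 2 ✓; GC 9/20 = 45.0%, outside 45.2–57.4% ✗ — fails.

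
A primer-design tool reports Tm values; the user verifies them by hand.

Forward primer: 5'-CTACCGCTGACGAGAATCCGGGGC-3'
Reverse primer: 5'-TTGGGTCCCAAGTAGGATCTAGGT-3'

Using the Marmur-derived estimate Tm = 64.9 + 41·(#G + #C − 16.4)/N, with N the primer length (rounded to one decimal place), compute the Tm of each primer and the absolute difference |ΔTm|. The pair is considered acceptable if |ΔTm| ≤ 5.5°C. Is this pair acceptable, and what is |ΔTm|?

|ΔTm| = 6.8°C; the pair is not acceptable.

Forward: G+C = 16, N = 24 → Tm = 64.9 + 41·(16 − 16.4)/24 = 64.2°C.
Reverse: G+C = 12, N = 24 → Tm = 64.9 + 41·(12 − 16.4)/24 = 57.4°C.
|ΔTm| = |64.2 − 57.4| = 6.8°C, > 5.5°C.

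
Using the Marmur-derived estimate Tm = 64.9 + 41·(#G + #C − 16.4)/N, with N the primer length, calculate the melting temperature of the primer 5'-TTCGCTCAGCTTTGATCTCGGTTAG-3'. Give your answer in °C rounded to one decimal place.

Base counts: A=3, T=10, G=6, C=6; G+C = 12, N = 25.
Tm = 64.9 + 41·(12 − 16.4)/25 = 64.9 + -180.40/25 = 57.7°C.

57.7°C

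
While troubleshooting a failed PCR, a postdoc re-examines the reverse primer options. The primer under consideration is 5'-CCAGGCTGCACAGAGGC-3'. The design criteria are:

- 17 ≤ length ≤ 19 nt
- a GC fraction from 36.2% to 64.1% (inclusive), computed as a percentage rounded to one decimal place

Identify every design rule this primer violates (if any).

Fails: GC content.

Base counts: A=4, T=1, G=6, C=6 (length 17).
length: length 17 ✓
GC content: GC 12/17 = 70.6%, outside 36.2–64.1% ✗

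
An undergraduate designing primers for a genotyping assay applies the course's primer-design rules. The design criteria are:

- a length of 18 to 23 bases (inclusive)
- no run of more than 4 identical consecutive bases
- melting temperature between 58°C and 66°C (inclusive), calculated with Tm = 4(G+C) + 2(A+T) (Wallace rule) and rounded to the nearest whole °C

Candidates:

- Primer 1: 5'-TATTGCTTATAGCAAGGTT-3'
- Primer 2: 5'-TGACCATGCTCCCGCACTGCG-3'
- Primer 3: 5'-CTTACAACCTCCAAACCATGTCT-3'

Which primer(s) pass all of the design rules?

Primer 1 (19 nt, A=5 T=8 G=4 C=2): length 19 ✓; longest run = 2 ✓; Tm = 2·13 + 4·6 = 50°C, outside 58–66°C ✗ — fails.
Primer 2 (21 nt, A=3 T=4 G=5 C=9): length 21 ✓; longest run = 3 ✓; Tm = 2·7 + 4·14 = 70°C, outside 58–66°C ✗ — fails.
Primer 3 (23 nt, A=7 T=6 G=1 C=9): length 23 ✓; longest run = 3 ✓; Tm = 2·13 + 4·10 = 66°C ✓ — passes.

Primer 3 only.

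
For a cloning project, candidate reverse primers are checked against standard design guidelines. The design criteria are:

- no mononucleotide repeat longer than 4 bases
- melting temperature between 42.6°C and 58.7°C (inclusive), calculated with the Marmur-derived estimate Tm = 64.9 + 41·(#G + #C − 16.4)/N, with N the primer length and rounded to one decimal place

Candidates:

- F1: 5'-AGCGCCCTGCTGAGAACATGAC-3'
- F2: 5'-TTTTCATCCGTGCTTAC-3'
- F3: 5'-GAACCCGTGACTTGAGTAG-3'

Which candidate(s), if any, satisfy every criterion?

F1 (22 nt, A=6 T=3 G=6 C=7): longest run = 3 ✓; Tm = 64.9 + 41·(13 − 16.4)/22 = 58.6°C ✓ — passes.
F2 (17 nt, A=2 T=8 G=2 C=5): longest run = 4 ✓; Tm = 64.9 + 41·(7 − 16.4)/17 = 42.2°C, outside 42.6–58.7°C ✗ — fails.
F3 (19 nt, A=5 T=4 G=6 C=4): longest run = 3 ✓; Tm = 64.9 + 41·(10 − 16.4)/19 = 51.1°C ✓ — passes.

F1 and F3.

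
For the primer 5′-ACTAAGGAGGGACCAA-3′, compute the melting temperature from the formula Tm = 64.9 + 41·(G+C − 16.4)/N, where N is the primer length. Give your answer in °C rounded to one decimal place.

Base counts: A=7, T=1, G=5, C=3; G+C = 8, N = 16.
Tm = 64.9 + 41·(8 − 16.4)/16 = 64.9 + -344.40/16 = 43.4°C.

43.4°C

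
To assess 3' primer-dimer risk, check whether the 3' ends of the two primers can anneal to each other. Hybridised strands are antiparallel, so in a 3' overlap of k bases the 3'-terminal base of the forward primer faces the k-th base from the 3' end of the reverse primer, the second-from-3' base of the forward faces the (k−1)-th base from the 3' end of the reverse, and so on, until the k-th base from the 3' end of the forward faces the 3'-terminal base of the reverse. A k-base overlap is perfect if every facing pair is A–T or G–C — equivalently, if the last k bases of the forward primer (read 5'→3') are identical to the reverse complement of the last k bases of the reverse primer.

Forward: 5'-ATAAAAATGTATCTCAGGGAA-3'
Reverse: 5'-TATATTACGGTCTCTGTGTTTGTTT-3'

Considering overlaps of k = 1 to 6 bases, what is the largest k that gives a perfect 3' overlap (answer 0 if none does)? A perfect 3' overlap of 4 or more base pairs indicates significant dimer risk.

Last 6 bases (5'→3') — forward …AGGGAA, reverse …TTGTTT.
Reverse complement of the reverse primer's last 6 bases: AAACAA; its first k bases are the reverse complement of the reverse primer's last k bases, so a perfect k-base overlap needs the forward primer's last k bases to equal them.
Comparing (forward last k vs required): k=1: A vs A ✓; k=2: AA vs AA ✓; k=3: GAA vs AAA ✗; k=4: GGAA vs AAAC ✗; k=5: GGGAA vs AAACA ✗; k=6: AGGGAA vs AAACAA ✗.
Perfect overlaps at k = 1, 2; the largest is 2.

Longest perfect overlap: 2 complementary base pairs; below the dimer-risk threshold (threshold 4).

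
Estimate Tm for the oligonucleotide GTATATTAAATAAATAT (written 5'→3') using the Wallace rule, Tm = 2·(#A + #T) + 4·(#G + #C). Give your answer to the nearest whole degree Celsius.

Base counts: A=9, T=7, G=1, C=0 (length 17).
Tm = 2·(9+7) + 4·(1+0) = 2·16 + 4·1 = 32 + 4 = 36°C.

36°C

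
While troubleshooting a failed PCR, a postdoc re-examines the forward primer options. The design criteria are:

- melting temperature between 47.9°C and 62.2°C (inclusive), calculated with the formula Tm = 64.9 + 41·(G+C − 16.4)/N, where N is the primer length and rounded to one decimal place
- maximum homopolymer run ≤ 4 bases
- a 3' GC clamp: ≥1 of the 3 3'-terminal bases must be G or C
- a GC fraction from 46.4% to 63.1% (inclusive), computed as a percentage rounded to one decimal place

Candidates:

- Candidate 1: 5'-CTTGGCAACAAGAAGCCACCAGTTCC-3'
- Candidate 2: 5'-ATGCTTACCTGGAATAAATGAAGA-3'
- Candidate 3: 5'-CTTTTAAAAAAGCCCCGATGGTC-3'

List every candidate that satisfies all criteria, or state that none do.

Candidate 1 (26 nt, A=8 T=4 G=5 C=9): Tm = 64.9 + 41·(14 − 16.4)/26 = 61.1°C ✓; longest run = 2 ✓; 3' end TCC has 2 G/C ✓; GC 14/26 = 53.8% ✓ — passes.
Candidate 2 (24 nt, A=10 T=6 G=5 C=3): Tm = 64.9 + 41·(8 − 16.4)/24 = 50.6°C ✓; longest run = 3 ✓; 3' end AGA has 1 G/C ✓; GC 8/24 = 33.3%, outside 46.4–63.1% ✗ — fails.
Candidate 3 (23 nt, A=7 T=6 G=4 C=6): Tm = 64.9 + 41·(10 − 16.4)/23 = 53.5°C ✓; longest run = 6, exceeds 4 ✗; 3' end GTC has 2 G/C ✓; GC 10/23 = 43.5%, outside 46.4–63.1% ✗ — fails.

Candidate 1 only.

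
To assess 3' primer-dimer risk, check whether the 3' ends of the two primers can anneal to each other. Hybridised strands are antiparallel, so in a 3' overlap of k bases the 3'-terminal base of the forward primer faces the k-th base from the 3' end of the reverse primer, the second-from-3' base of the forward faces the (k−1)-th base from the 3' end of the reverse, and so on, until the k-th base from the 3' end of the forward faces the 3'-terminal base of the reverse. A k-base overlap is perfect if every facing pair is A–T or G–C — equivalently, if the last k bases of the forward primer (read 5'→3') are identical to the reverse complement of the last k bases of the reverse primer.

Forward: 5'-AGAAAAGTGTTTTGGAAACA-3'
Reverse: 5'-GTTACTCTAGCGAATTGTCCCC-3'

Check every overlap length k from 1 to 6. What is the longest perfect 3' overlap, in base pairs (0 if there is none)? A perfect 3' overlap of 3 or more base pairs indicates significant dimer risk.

Last 6 bases (5'→3') — forward …GAAACA, reverse …GTCCCC.
Reverse complement of the reverse primer's last 6 bases: GGGGAC; its first k bases are the reverse complement of the reverse primer's last k bases, so a perfect k-base overlap needs the forward primer's last k bases to equal them.
Comparing (forward last k vs required): k=1: A vs G ✗; k=2: CA vs GG ✗; k=3: ACA vs GGG ✗; k=4: AACA vs GGGG ✗; k=5: AAACA vs GGGGA ✗; k=6: GAAACA vs GGGGAC ✗.
No overlap length from 1 to 6 is perfect, so the longest perfect 3' overlap is 0.

Longest perfect overlap: 0 complementary base pairs; below the dimer-risk threshold (threshold 3).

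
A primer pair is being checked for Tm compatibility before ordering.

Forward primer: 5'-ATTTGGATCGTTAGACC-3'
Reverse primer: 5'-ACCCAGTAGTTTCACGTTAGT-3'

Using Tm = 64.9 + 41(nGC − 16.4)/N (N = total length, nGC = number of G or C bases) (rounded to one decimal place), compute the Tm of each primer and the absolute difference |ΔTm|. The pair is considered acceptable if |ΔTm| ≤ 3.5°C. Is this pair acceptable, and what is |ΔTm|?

Forward: G+C = 7, N = 17 → Tm = 64.9 + 41·(7 − 16.4)/17 = 42.2°C.
Reverse: G+C = 9, N = 21 → Tm = 64.9 + 41·(9 − 16.4)/21 = 50.5°C.
|ΔTm| = |42.2 − 50.5| = 8.3°C, > 3.5°C.

|ΔTm| = 8.3°C; the pair is not acceptable.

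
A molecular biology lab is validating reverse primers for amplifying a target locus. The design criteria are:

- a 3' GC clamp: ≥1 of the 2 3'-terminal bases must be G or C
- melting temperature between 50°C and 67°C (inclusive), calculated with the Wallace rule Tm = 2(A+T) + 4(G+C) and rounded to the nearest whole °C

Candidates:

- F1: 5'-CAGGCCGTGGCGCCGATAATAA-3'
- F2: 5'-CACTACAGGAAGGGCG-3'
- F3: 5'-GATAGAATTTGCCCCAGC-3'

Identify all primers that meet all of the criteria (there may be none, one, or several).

F1 (22 nt, A=6 T=3 G=7 C=6): 3' end AA has 0 G/C, need ≥1 ✗; Tm = 2·9 + 4·13 = 70°C, outside 50–67°C ✗ — fails.
F2 (16 nt, A=5 T=1 G=6 C=4): 3' end CG has 2 G/C ✓; Tm = 2·6 + 4·10 = 52°C ✓ — passes.
F3 (18 nt, A=5 T=4 G=4 C=5): 3' end GC has 2 G/C ✓; Tm = 2·9 + 4·9 = 54°C ✓ — passes.

F2 and F3.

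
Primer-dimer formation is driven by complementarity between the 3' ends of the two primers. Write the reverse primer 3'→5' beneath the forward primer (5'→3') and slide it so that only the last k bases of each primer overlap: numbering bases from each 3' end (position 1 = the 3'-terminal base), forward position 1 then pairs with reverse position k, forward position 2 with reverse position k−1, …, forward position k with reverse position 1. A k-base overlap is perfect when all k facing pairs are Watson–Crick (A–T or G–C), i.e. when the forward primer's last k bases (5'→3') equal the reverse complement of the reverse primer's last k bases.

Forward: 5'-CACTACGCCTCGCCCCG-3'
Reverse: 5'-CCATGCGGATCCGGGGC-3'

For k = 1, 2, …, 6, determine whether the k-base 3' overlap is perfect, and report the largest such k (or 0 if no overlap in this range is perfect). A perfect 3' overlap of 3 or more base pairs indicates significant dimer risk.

Last 6 bases (5'→3') — forward …GCCCCG, reverse …CGGGGC.
Reverse complement of the reverse primer's last 6 bases: GCCCCG; its first k bases are the reverse complement of the reverse primer's last k bases, so a perfect k-base overlap needs the forward primer's last k bases to equal them.
Comparing (forward last k vs required): k=1: G vs G ✓; k=2: CG vs GC ✗; k=3: CCG vs GCC ✗; k=4: CCCG vs GCCC ✗; k=5: CCCCG vs GCCCC ✗; k=6: GCCCCG vs GCCCCG ✓.
Perfect overlaps at k = 1, 6; the largest is 6.

Longest perfect overlap: 6 complementary base pairs; significant dimer risk (threshold 3).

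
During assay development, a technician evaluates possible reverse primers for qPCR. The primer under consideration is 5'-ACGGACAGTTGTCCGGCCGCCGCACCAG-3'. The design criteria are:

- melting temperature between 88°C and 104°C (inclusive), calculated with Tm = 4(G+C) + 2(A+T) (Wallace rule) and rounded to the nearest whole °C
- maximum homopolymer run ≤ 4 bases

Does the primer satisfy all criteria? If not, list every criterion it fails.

Base counts: A=5, T=3, G=9, C=11 (length 28).
Tm: Tm = 2·8 + 4·20 = 96°C ✓
homopolymer run: longest run = 2 ✓

Meets all criteria.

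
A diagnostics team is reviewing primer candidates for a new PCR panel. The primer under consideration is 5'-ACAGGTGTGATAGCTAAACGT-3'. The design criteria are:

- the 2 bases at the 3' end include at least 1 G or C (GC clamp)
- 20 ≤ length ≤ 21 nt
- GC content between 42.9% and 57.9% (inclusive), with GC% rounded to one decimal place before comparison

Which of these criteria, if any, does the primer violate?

Base counts: A=7, T=5, G=6, C=3 (length 21).
GC clamp: 3' end GT has 1 G/C ✓
length: length 21 ✓
GC content: GC 9/21 = 42.9% ✓

Meets all criteria.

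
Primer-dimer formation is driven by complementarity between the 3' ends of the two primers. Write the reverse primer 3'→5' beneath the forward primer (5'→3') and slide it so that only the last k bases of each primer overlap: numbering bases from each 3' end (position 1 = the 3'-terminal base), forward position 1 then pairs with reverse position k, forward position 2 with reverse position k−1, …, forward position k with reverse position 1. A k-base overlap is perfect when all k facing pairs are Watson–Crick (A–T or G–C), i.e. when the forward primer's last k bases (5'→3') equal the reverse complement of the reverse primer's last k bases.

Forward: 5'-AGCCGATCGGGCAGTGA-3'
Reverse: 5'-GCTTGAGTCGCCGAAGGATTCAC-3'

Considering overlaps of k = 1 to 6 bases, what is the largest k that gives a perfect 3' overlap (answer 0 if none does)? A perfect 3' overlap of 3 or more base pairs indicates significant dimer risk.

Last 6 bases (5'→3') — forward …CAGTGA, reverse …ATTCAC.
Reverse complement of the reverse primer's last 6 bases: GTGAAT; its first k bases are the reverse complement of the reverse primer's last k bases, so a perfect k-base overlap needs the forward primer's last k bases to equal them.
Comparing (forward last k vs required): k=1: A vs G ✗; k=2: GA vs GT ✗; k=3: TGA vs GTG ✗; k=4: GTGA vs GTGA ✓; k=5: AGTGA vs GTGAA ✗; k=6: CAGTGA vs GTGAAT ✗.
Only k = 4 is perfect, so the longest perfect 3' overlap is 4.

Longest perfect overlap: 4 complementary base pairs; significant dimer risk (threshold 3).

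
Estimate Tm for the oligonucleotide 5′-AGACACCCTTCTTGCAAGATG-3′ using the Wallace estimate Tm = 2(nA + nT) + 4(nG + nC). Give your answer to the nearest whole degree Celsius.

Base counts: A=6, T=5, G=4, C=6 (length 21).
Tm = 2·(6+5) + 4·(4+6) = 2·11 + 4·10 = 22 + 40 = 62°C.

62°C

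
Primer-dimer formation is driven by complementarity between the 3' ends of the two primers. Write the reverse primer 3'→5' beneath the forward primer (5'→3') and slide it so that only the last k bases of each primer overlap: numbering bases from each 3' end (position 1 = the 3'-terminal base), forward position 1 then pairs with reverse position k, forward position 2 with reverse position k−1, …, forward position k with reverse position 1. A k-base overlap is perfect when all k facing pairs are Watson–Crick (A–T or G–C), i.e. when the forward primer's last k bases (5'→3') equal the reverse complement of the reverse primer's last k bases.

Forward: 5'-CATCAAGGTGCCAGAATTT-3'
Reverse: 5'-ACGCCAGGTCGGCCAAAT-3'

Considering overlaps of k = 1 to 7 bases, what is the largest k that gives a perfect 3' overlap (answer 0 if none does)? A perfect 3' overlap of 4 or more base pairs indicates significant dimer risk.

Last 7 bases (5'→3') — forward …AGAATTT, reverse …GCCAAAT.
Reverse complement of the reverse primer's last 7 bases: ATTTGGC; its first k bases are the reverse complement of the reverse primer's last k bases, so a perfect k-base overlap needs the forward primer's last k bases to equal them.
Comparing (forward last k vs required): k=1: T vs A ✗; k=2: TT vs AT ✗; k=3: TTT vs ATT ✗; k=4: ATTT vs ATTT ✓; k=5: AATTT vs ATTTG ✗; k=6: GAATTT vs ATTTGG ✗; k=7: AGAATTT vs ATTTGGC ✗.
Only k = 4 is perfect, so the longest perfect 3' overlap is 4.

Longest perfect overlap: 4 complementary base pairs; significant dimer risk (threshold 4).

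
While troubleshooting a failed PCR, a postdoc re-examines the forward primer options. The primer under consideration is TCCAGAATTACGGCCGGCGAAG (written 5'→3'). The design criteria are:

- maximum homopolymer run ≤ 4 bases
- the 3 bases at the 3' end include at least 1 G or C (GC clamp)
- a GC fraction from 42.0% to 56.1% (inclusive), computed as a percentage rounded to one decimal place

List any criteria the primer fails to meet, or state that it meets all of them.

Fails: GC content.

Base counts: A=6, T=3, G=7, C=6 (length 22).
homopolymer run: longest run = 2 ✓
GC clamp: 3' end AAG has 1 G/C ✓
GC content: GC 13/22 = 59.1%, outside 42.0–56.1% ✗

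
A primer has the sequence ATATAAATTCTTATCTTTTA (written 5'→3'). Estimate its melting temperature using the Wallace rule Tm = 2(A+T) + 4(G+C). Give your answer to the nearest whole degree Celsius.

44°C

Base counts: A=7, T=11, G=0, C=2 (length 20).
Tm = 2·(7+11) + 4·(0+2) = 2·18 + 4·2 = 36 + 8 = 44°C.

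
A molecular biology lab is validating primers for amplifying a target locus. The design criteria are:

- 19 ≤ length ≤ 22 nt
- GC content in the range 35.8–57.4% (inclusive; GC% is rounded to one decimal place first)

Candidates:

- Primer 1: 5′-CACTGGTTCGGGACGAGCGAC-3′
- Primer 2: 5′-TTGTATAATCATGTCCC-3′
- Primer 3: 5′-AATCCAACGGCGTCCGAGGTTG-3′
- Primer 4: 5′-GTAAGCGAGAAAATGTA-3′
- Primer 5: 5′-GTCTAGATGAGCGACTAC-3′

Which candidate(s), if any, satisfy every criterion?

None of the candidates satisfy all criteria.

Primer 1 (21 nt, A=4 T=3 G=8 C=6): length 21 ✓; GC 14/21 = 66.7%, outside 35.8–57.4% ✗ — fails.
Primer 2 (17 nt, A=4 T=7 G=2 C=4): length 17, outside 19–22 ✗; GC 6/17 = 35.3%, outside 35.8–57.4% ✗ — fails.
Primer 3 (22 nt, A=5 T=4 G=7 C=6): length 22 ✓; GC 13/22 = 59.1%, outside 35.8–57.4% ✗ — fails.
Primer 4 (17 nt, A=8 T=3 G=5 C=1): length 17, outside 19–22 ✗; GC 6/17 = 35.3%, outside 35.8–57.4% ✗ — fails.
Primer 5 (18 nt, A=5 T=4 G=5 C=4): length 18, outside 19–22 ✗; GC 9/18 = 50.0% ✓ — fails.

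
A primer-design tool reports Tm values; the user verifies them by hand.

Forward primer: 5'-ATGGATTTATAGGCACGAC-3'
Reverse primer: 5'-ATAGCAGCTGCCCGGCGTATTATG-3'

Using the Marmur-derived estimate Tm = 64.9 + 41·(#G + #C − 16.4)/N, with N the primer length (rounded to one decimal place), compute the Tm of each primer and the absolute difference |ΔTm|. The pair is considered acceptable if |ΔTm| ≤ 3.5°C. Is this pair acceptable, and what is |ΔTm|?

|ΔTm| = 12.3°C; the pair is not acceptable.

Forward: G+C = 8, N = 19 → Tm = 64.9 + 41·(8 − 16.4)/19 = 46.8°C.
Reverse: G+C = 13, N = 24 → Tm = 64.9 + 41·(13 − 16.4)/24 = 59.1°C.
|ΔTm| = |46.8 − 59.1| = 12.3°C, > 3.5°C.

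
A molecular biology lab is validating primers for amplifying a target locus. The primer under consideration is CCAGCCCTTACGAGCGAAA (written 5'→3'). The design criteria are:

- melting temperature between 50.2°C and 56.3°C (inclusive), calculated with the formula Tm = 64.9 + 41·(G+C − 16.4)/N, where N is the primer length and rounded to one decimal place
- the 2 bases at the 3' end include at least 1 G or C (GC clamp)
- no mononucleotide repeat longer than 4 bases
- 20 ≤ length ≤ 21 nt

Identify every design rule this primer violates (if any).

Base counts: A=6, T=2, G=4, C=7 (length 19).
Tm: Tm = 64.9 + 41·(11 − 16.4)/19 = 53.2°C ✓
GC clamp: 3' end AA has 0 G/C, need ≥1 ✗
homopolymer run: longest run = 3 ✓
length: length 19, outside 20–21 ✗

Fails: GC clamp, length.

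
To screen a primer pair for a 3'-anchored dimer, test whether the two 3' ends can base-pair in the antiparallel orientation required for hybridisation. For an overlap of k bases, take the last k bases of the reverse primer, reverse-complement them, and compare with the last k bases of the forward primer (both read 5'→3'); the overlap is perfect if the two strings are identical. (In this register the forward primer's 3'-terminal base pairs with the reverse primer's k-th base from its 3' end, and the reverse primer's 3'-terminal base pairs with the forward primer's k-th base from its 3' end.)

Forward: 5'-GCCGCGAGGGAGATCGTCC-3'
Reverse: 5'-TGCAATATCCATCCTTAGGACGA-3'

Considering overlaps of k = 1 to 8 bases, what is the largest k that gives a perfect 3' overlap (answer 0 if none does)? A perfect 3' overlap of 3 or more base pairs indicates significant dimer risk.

Longest perfect overlap: 6 complementary base pairs; significant dimer risk (threshold 3).

Last 8 bases (5'→3') — forward …GATCGTCC, reverse …TAGGACGA.
Reverse complement of the reverse primer's last 8 bases: TCGTCCTA; its first k bases are the reverse complement of the reverse primer's last k bases, so a perfect k-base overlap needs the forward primer's last k bases to equal them.
Comparing (forward last k vs required): k=1: C vs T ✗; k=2: CC vs TC ✗; k=3: TCC vs TCG ✗; k=4: GTCC vs TCGT ✗; k=5: CGTCC vs TCGTC ✗; k=6: TCGTCC vs TCGTCC ✓; k=7: ATCGTCC vs TCGTCCT ✗; k=8: GATCGTCC vs TCGTCCTA ✗.
Only k = 6 is perfect, so the longest perfect 3' overlap is 6.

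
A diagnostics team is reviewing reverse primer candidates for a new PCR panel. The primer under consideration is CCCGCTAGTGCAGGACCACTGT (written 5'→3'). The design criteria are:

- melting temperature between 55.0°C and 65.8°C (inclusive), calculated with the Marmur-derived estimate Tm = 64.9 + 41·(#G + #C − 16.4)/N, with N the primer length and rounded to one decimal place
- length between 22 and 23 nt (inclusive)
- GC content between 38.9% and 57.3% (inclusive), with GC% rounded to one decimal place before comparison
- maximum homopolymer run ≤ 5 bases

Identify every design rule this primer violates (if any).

Fails: GC content.

Base counts: A=4, T=4, G=6, C=8 (length 22).
Tm: Tm = 64.9 + 41·(14 − 16.4)/22 = 60.4°C ✓
length: length 22 ✓
GC content: GC 14/22 = 63.6%, outside 38.9–57.3% ✗
homopolymer run: longest run = 3 ✓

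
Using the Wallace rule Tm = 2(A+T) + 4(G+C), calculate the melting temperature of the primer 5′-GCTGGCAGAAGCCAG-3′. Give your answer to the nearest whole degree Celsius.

Base counts: A=4, T=1, G=6, C=4 (length 15).
Tm = 2·(4+1) + 4·(6+4) = 2·5 + 4·10 = 10 + 40 = 50°C.

50°C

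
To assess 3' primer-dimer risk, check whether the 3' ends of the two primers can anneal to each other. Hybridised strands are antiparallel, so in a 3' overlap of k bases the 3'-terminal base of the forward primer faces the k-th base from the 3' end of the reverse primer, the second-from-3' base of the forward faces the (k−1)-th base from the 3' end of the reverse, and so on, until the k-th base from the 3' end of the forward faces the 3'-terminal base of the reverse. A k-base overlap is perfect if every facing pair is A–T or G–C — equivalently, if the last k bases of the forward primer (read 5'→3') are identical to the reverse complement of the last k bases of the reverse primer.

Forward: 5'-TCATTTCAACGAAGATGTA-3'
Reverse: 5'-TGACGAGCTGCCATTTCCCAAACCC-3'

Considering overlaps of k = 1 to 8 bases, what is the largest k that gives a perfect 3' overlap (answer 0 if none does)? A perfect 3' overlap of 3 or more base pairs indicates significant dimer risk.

Last 8 bases (5'→3') — forward …AAGATGTA, reverse …CCAAACCC.
Reverse complement of the reverse primer's last 8 bases: GGGTTTGG; its first k bases are the reverse complement of the reverse primer's last k bases, so a perfect k-base overlap needs the forward primer's last k bases to equal them.
Comparing (forward last k vs required): k=1: A vs G ✗; k=2: TA vs GG ✗; k=3: GTA vs GGG ✗; k=4: TGTA vs GGGT ✗; k=5: ATGTA vs GGGTT ✗; k=6: GATGTA vs GGGTTT ✗; k=7: AGATGTA vs GGGTTTG ✗; k=8: AAGATGTA vs GGGTTTGG ✗.
No overlap length from 1 to 8 is perfect, so the longest perfect 3' overlap is 0.

Longest perfect overlap: 0 complementary base pairs; below the dimer-risk threshold (threshold 3).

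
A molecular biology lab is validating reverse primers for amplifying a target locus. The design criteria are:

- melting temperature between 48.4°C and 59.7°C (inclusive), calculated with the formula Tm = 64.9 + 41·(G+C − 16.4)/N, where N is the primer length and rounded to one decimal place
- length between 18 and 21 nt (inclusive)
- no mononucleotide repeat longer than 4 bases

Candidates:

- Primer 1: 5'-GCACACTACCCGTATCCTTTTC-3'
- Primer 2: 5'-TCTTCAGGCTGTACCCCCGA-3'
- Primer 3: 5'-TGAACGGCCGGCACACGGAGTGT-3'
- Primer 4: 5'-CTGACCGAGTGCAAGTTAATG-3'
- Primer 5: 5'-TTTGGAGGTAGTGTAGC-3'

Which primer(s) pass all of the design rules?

Primer 1 (22 nt, A=4 T=7 G=2 C=9): Tm = 64.9 + 41·(11 − 16.4)/22 = 54.8°C ✓; length 22, outside 18–21 ✗; longest run = 4 ✓ — fails.
Primer 2 (20 nt, A=3 T=5 G=4 C=8): Tm = 64.9 + 41·(12 − 16.4)/20 = 55.9°C ✓; length 20 ✓; longest run = 5, exceeds 4 ✗ — fails.
Primer 3 (23 nt, A=5 T=3 G=9 C=6): Tm = 64.9 + 41·(15 − 16.4)/23 = 62.4°C, outside 48.4–59.7°C ✗; length 23, outside 18–21 ✗; longest run = 2 ✓ — fails.
Primer 4 (21 nt, A=6 T=5 G=6 C=4): Tm = 64.9 + 41·(10 − 16.4)/21 = 52.4°C ✓; length 21 ✓; longest run = 2 ✓ — passes.
Primer 5 (17 nt, A=3 T=6 G=7 C=1): Tm = 64.9 + 41·(8 − 16.4)/17 = 44.6°C, outside 48.4–59.7°C ✗; length 17, outside 18–21 ✗; longest run = 3 ✓ — fails.

Primer 4 only.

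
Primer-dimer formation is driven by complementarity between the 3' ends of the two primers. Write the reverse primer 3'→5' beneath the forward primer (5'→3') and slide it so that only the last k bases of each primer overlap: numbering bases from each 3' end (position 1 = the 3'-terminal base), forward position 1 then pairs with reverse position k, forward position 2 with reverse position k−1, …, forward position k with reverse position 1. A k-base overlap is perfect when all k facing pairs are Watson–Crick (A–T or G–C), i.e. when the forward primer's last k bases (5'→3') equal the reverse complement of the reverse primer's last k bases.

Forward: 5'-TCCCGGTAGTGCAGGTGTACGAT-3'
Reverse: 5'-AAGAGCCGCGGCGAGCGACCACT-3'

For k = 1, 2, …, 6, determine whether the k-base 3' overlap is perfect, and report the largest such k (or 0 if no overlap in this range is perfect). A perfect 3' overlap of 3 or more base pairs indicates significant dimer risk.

Last 6 bases (5'→3') — forward …TACGAT, reverse …ACCACT.
Reverse complement of the reverse primer's last 6 bases: AGTGGT; its first k bases are the reverse complement of the reverse primer's last k bases, so a perfect k-base overlap needs the forward primer's last k bases to equal them.
Comparing (forward last k vs required): k=1: T vs A ✗; k=2: AT vs AG ✗; k=3: GAT vs AGT ✗; k=4: CGAT vs AGTG ✗; k=5: ACGAT vs AGTGG ✗; k=6: TACGAT vs AGTGGT ✗.
No overlap length from 1 to 6 is perfect, so the longest perfect 3' overlap is 0.

Longest perfect overlap: 0 complementary base pairs; below the dimer-risk threshold (threshold 3).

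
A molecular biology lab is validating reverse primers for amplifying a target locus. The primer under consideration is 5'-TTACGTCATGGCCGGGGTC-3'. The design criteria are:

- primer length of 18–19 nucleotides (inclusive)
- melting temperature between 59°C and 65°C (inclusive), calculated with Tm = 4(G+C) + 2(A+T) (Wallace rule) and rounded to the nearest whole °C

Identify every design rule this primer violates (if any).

Meets all criteria.

Base counts: A=2, T=5, G=7, C=5 (length 19).
length: length 19 ✓
Tm: Tm = 2·7 + 4·12 = 62°C ✓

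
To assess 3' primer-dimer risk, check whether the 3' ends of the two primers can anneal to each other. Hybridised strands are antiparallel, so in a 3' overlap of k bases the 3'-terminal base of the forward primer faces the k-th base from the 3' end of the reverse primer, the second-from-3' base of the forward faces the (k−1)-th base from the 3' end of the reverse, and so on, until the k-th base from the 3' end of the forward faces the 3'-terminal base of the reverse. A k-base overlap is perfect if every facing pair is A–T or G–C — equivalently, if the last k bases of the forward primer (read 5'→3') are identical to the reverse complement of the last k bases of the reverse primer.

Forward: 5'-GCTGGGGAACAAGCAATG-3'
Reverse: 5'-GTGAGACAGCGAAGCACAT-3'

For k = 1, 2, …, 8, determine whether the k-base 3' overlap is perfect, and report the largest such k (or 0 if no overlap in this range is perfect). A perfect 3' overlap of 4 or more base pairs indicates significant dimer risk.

Longest perfect overlap: 3 complementary base pairs; below the dimer-risk threshold (threshold 4).

Last 8 bases (5'→3') — forward …AAGCAATG, reverse …AAGCACAT.
Reverse complement of the reverse primer's last 8 bases: ATGTGCTT; its first k bases are the reverse complement of the reverse primer's last k bases, so a perfect k-base overlap needs the forward primer's last k bases to equal them.
Comparing (forward last k vs required): k=1: G vs A ✗; k=2: TG vs AT ✗; k=3: ATG vs ATG ✓; k=4: AATG vs ATGT ✗; k=5: CAATG vs ATGTG ✗; k=6: GCAATG vs ATGTGC ✗; k=7: AGCAATG vs ATGTGCT ✗; k=8: AAGCAATG vs ATGTGCTT ✗.
Only k = 3 is perfect, so the longest perfect 3' overlap is 3.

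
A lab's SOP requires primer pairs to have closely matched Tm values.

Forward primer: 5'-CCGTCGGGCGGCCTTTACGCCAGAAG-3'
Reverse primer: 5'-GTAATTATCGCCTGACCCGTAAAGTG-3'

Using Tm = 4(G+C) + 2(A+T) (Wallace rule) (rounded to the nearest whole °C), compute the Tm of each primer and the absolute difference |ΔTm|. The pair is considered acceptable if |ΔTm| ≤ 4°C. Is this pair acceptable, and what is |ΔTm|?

Forward: A=4 T=4 G=9 C=9 → Tm = 2·8 + 4·18 = 88°C.
Reverse: A=7 T=7 G=6 C=6 → Tm = 2·14 + 4·12 = 76°C.
|ΔTm| = |88 − 76| = 12°C, > 4°C.

|ΔTm| = 12°C; the pair is not acceptable.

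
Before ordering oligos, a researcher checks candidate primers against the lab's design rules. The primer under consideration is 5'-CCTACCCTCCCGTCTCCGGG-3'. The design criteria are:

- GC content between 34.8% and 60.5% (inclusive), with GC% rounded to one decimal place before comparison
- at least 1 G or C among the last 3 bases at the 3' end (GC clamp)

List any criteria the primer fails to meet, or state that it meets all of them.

Base counts: A=1, T=4, G=4, C=11 (length 20).
GC content: GC 15/20 = 75.0%, outside 34.8–60.5% ✗
GC clamp: 3' end GGG has 3 G/C ✓

Fails: GC content.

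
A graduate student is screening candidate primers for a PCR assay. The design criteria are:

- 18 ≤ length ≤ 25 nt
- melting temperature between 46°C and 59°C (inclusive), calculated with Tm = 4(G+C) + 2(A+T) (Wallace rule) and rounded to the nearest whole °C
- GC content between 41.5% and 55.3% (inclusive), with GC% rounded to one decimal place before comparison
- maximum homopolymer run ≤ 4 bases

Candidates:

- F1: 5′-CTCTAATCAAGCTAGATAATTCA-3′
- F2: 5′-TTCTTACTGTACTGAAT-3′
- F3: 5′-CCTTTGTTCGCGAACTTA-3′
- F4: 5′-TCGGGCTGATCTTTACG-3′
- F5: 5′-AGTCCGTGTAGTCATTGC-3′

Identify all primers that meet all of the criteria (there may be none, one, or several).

F1 (23 nt, A=9 T=7 G=2 C=5): length 23 ✓; Tm = 2·16 + 4·7 = 60°C, outside 46–59°C ✗; GC 7/23 = 30.4%, outside 41.5–55.3% ✗; longest run = 2 ✓ — fails.
F2 (17 nt, A=4 T=8 G=2 C=3): length 17, outside 18–25 ✗; Tm = 2·12 + 4·5 = 44°C, outside 46–59°C ✗; GC 5/17 = 29.4%, outside 41.5–55.3% ✗; longest run = 2 ✓ — fails.
F3 (18 nt, A=3 T=7 G=3 C=5): length 18 ✓; Tm = 2·10 + 4·8 = 52°C ✓; GC 8/18 = 44.4% ✓; longest run = 3 ✓ — passes.
F4 (17 nt, A=2 T=6 G=5 C=4): length 17, outside 18–25 ✗; Tm = 2·8 + 4·9 = 52°C ✓; GC 9/17 = 52.9% ✓; longest run = 3 ✓ — fails.
F5 (18 nt, A=3 T=6 G=5 C=4): length 18 ✓; Tm = 2·9 + 4·9 = 54°C ✓; GC 9/18 = 50.0% ✓; longest run = 2 ✓ — passes.

F3 and F5.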